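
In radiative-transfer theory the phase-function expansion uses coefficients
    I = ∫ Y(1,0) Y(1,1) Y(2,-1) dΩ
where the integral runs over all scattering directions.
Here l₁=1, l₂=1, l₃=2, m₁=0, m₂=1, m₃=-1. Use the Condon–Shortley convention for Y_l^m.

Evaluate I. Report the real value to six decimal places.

m-sum 0 ✓  L=4 even ✓  0≤2≤2 ✓
Π(2lᵢ+1) = 3×3×5 = 45
triangle coeff Δ(1,1,2) = 1/30
Σ_t [0,0]: t=0:+1/1 = 1/1
(3j)²=2/15 [(1 1 2; 0 0 0)], sign=+1
Σ_t [0,0]: t=0:+1/2 = 1/2
(3j)²=1/10 [(1 1 2; 0 1 -1)], sign=-1
⇒ 4πI² = 3/5
I = (-1)√(3/5/(4π)) = -0.21850969

-0.218510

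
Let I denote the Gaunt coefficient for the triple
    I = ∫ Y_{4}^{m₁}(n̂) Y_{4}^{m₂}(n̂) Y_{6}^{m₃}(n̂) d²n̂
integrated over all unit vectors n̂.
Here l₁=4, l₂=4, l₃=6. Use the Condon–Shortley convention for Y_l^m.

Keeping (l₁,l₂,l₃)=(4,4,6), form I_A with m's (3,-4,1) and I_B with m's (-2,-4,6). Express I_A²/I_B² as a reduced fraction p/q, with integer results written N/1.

7/44

Shared (l₁,l₂,l₃)=(4,4,6): N and (l;000)² cancel in I_A²/I_B².
A: Δ = 2!·6!·6!/15! = 1/1261260; Racah Σ t=0..0: t=0:+1/172800 = 1/172800; ⇒ 3j(4 4 6; 3 -4 1)² = 7/2145, sgn -1
B: Δ = 2!·6!·6!/15! = 1/1261260; Racah Σ t=0..0: t=0:+1/1036800 = 1/1036800; ⇒ 3j(4 4 6; -2 -4 6)² = 4/195, sgn +1
I_A²/I_B² = (7/2145)/(4/195) = 7/44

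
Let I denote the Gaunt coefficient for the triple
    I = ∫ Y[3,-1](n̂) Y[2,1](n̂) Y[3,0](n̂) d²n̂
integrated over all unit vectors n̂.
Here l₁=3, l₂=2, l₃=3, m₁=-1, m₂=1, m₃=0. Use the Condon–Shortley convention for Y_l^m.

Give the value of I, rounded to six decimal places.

Rules hold: Σm=0, L=8 even, 1≤3≤5.
N = 7·5·7 = 245
Δ = 2!·4!·2!/9! = 1/3780
Racah Σ t=0..2: t=0:+1/24 t=1:−1/4 t=2:+1/24 = -1/6
⇒ 3j(3 2 3; 0 0 0)² = 4/105, sgn +1
Racah Σ t=1..2: t=1:−1/12 t=2:+1/8 = 1/24
⇒ 3j(3 2 3; -1 1 0)² = 1/210, sgn -1
4πI² = N·(3j₀)²·(3jₘ)² = 2/45
I = -1·√(0.0444444/4π) = -0.05947080

-0.059471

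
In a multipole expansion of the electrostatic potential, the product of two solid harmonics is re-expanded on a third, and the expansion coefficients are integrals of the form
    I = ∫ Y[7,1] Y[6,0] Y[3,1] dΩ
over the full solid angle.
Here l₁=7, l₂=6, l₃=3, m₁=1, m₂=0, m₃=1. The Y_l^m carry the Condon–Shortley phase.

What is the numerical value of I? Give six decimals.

m-sum = 1 + 0 + 1 = 2 ≠ 0 ⇒ I = 0

0.000000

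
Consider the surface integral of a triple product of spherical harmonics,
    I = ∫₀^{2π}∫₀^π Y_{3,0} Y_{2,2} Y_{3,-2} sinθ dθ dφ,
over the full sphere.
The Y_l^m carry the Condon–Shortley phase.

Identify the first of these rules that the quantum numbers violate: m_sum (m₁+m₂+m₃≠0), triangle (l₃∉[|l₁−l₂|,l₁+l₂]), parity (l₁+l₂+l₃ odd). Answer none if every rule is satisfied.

m₁+m₂+m₃ = 0 + 2 − 2 = 0  ✓
triangle: |3−2|=1 ≤ l₃=3 ≤ 3+2=5  ✓
parity: l₁+l₂+l₃ = 8 is even  ✓

none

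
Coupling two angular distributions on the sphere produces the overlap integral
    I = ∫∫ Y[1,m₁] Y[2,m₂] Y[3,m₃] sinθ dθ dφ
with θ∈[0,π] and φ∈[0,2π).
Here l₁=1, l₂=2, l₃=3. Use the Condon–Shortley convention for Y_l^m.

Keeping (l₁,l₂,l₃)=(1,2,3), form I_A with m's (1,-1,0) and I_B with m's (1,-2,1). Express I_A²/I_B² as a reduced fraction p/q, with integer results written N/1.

3/1

Same 1,2,3: normalisation and zero-m 3j drop out of the ratio.
A: Δ: 0! 2! 4! / 7! → 1/105; sum: t=0:+1/12 = 1/12; 3j²(1 2 3; 1 -1 0) = Δ·Π!·Σ² = 1/35  (sign -1)
B: Δ: 0! 2! 4! / 7! → 1/105; sum: t=0:+1/48 = 1/48; 3j²(1 2 3; 1 -2 1) = Δ·Π!·Σ² = 1/105  (sign +1)
I_A²/I_B² = (1/35)/(1/105) = 3/1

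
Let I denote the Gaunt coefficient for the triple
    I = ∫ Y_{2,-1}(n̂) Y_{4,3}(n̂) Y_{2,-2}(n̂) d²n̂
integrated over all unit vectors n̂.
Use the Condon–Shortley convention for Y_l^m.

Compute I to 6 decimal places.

m-sum 0 ✓  L=8 even ✓  2≤2≤6 ✓
Π(2lᵢ+1) = 5×9×5 = 225
triangle coeff Δ(2,4,2) = 1/630
Σ_t [2,2]: t=2:+1/16 = 1/16
(3j)²=2/35 [(2 4 2; 0 0 0)], sign=+1
Σ_t [3,3]: t=3:−1/144 = -1/144
(3j)²=1/18 [(2 4 2; -1 3 -2)], sign=-1
⇒ 4πI² = 5/7
I = (-1)√(5/7/(4π)) = -0.23841361

-0.238414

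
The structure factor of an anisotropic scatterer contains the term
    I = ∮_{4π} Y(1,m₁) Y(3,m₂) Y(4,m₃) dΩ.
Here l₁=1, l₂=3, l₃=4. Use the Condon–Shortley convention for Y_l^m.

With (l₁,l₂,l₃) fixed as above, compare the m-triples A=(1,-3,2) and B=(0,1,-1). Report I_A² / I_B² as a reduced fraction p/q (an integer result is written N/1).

1/15

Shared (l₁,l₂,l₃)=(1,3,4): N and (l;000)² cancel in I_A²/I_B².
A: Δ = 0!·2!·6!/9! = 1/252; Racah Σ t=0..0: t=0:+1/1440 = 1/1440; ⇒ 3j(1 3 4; 1 -3 2)² = 1/252, sgn +1
B: Δ = 0!·2!·6!/9! = 1/252; Racah Σ t=0..0: t=0:+1/48 = 1/48; ⇒ 3j(1 3 4; 0 1 -1)² = 5/84, sgn -1
I_A²/I_B² = (1/252)/(5/84) = 1/15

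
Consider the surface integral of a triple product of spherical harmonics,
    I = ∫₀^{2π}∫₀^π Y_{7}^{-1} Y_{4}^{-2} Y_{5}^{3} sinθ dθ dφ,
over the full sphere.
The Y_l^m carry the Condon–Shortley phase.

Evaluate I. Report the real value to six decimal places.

0.161478

Rules hold: Σm=0, L=16 even, 3≤5≤11.
N = 15·9·11 = 1485
Δ = 6!·8!·2!/17! = 1/6126120
Racah Σ t=2..4: t=2:+1/69120 t=3:−1/20736 t=4:+1/69120 = -1/51840
⇒ 3j(7 4 5; 0 0 0)² = 280/21879, sgn +1
Racah Σ t=0..2: t=0:+1/58060800 t=1:−1/604800 t=2:+1/138240 = 13/2322432
⇒ 3j(7 4 5; -1 -2 3)² = 1625/94248, sgn +1
4πI² = N·(3j₀)²·(3jₘ)² = 3125/9537
I = +1·√(0.327671/4π) = 0.16147831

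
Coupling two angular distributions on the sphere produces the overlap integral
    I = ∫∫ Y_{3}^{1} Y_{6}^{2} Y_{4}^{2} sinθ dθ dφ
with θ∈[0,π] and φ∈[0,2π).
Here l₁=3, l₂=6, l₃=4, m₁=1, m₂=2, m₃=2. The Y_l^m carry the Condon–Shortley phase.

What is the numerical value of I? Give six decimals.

m-sum = 1 + 2 + 2 = 5 ≠ 0 ⇒ I = 0

0.000000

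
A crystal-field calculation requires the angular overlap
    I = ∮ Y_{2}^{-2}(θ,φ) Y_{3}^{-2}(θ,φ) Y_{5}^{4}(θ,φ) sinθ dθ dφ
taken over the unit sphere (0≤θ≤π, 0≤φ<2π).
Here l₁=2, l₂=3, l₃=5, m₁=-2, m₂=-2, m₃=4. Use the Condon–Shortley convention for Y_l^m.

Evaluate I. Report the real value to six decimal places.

0.268967

Checks pass: Σm=0; 10 even; l₃=5∈[1,5].
(2·2+1)(2·3+1)(2·5+1) = 385
Δ: 0! 4! 6! / 11! → 1/2310
sum: t=0:+1/144 = 1/144
3j²(2 3 5; 0 0 0) = Δ·Π!·Σ² = 10/231  (sign -1)
sum: t=0:+1/2880 = 1/2880
3j²(2 3 5; -2 -2 4) = Δ·Π!·Σ² = 3/55  (sign -1)
combine: 4πI² = 385·10/231·3/55 = 10/11
take √, sign +1: I = 0.26896683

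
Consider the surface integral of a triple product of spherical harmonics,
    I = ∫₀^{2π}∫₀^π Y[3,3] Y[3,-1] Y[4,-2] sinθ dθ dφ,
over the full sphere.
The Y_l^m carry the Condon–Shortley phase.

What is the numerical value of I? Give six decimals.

m-sum 0 ✓  L=10 even ✓  0≤4≤6 ✓
Π(2lᵢ+1) = 7×7×9 = 441
triangle coeff Δ(3,3,4) = 1/34650
Σ_t [0,2]: t=0:+1/72 t=1:−1/16 t=2:+1/72 = -5/144
(3j)²=2/77 [(3 3 4; 0 0 0)], sign=-1
Σ_t [0,0]: t=0:+1/192 = 1/192
(3j)²=3/77 [(3 3 4; 3 -1 -2)], sign=+1
⇒ 4πI² = 54/121
I = (-1)√(54/121/(4π)) = -0.18845135

-0.188451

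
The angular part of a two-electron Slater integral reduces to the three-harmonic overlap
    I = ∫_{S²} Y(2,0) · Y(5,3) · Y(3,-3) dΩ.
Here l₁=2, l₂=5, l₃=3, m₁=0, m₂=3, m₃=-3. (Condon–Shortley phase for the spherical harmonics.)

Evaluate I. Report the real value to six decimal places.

-0.126792

m-sum 0 ✓  L=10 even ✓  3≤3≤7 ✓
Π(2lᵢ+1) = 5×11×7 = 385
triangle coeff Δ(2,5,3) = 1/2310
Σ_t [2,2]: t=2:+1/144 = 1/144
(3j)²=10/231 [(2 5 3; 0 0 0)], sign=-1
Σ_t [2,2]: t=2:+1/2880 = 1/2880
(3j)²=2/165 [(2 5 3; 0 3 -3)], sign=+1
⇒ 4πI² = 20/99
I = (-1)√(20/99/(4π)) = -0.12679218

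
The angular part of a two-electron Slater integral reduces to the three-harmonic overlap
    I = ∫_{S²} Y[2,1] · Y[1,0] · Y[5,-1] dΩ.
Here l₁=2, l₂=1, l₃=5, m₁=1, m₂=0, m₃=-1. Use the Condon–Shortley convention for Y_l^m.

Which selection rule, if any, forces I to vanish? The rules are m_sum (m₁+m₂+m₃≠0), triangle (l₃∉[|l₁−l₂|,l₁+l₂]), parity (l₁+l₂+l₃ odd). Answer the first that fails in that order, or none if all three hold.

m₁+m₂+m₃ = 1 + 0 − 1 = 0  ✓
triangle: |2−1|=1 ≤ l₃=5 ≤ 2+1=3  ✗
parity: l₁+l₂+l₃ = 8 is even

triangle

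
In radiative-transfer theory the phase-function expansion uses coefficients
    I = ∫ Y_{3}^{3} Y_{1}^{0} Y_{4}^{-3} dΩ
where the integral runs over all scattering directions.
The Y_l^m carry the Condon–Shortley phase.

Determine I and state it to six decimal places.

-0.162868

Rules hold: Σm=0, L=8 even, 2≤4≤4.
N = 7·3·9 = 189
Δ = 0!·6!·2!/9! = 1/252
Racah Σ t=0..0: t=0:+1/36 = 1/36
⇒ 3j(3 1 4; 0 0 0)² = 4/63, sgn +1
Racah Σ t=0..0: t=0:+1/720 = 1/720
⇒ 3j(3 1 4; 3 0 -3)² = 1/36, sgn -1
4πI² = N·(3j₀)²·(3jₘ)² = 1/3
I = -1·√(0.333333/4π) = -0.16286750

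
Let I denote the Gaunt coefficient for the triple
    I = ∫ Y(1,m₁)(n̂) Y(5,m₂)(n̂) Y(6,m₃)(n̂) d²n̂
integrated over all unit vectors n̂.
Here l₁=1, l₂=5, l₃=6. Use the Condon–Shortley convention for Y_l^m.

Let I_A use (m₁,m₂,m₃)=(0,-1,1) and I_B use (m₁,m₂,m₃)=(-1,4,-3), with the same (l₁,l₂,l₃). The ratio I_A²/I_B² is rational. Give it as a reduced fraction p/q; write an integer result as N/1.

Shared (l₁,l₂,l₃)=(1,5,6): N and (l;000)² cancel in I_A²/I_B².
A: Δ = 0!·2!·10!/13! = 1/858; Racah Σ t=0..0: t=0:+1/17280 = 1/17280; ⇒ 3j(1 5 6; 0 -1 1)² = 35/858, sgn -1
B: Δ = 0!·2!·10!/13! = 1/858; Racah Σ t=0..0: t=0:+1/725760 = 1/725760; ⇒ 3j(1 5 6; -1 4 -3)² = 1/286, sgn -1
I_A²/I_B² = (35/858)/(1/286) = 35/3

35/3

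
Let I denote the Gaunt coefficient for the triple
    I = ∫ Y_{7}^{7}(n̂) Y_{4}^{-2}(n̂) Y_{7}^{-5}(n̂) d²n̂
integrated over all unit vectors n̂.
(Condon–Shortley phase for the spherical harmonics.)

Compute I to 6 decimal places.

-0.164155

Checks pass: Σm=0; 18 even; l₃=7∈[3,11].
(2·7+1)(2·4+1)(2·7+1) = 2025
Δ: 4! 10! 4! / 19! → 1/58198140
sum: t=0:+1/17418240 t=1:−1/622080 t=2:+1/230400 t=3:−1/622080 t=4:+1/17418240 = 1/806400
3j²(7 4 7; 0 0 0) = Δ·Π!·Σ² = 2268/230945  (sign -1)
sum: t=0:+1/348364800 = 1/348364800
3j²(7 4 7; 7 -2 -5) = Δ·Π!·Σ² = 11/646  (sign +1)
combine: 4πI² = 2025·2268/230945·11/646 = 459270/1356277
take √, sign -1: I = -0.16415530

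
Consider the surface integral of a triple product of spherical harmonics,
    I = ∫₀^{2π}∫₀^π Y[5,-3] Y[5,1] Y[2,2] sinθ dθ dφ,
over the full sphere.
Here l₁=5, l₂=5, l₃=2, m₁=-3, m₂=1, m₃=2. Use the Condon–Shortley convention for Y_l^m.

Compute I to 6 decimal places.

Checks pass: Σm=0; 12 even; l₃=2∈[0,10].
(2·5+1)(2·5+1)(2·2+1) = 605
Δ: 8! 2! 2! / 13! → 1/38610
sum: t=3:−1/2880 t=4:+1/576 t=5:−1/2880 = 1/960
3j²(5 5 2; 0 0 0) = Δ·Π!·Σ² = 10/429  (sign +1)
sum: t=6:+1/5760 = 1/5760
3j²(5 5 2; -3 1 2) = Δ·Π!·Σ² = 56/2145  (sign +1)
combine: 4πI² = 605·10/429·56/2145 = 560/1521
take √, sign +1: I = 0.17116875

0.171169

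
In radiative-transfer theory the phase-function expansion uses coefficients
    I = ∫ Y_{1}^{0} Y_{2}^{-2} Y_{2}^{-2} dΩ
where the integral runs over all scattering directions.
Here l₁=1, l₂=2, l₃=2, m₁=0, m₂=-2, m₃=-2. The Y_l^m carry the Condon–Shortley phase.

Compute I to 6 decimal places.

0 − 2 − 2 = -4 ≠ 0: azimuthal integral kills it; I = 0

0.000000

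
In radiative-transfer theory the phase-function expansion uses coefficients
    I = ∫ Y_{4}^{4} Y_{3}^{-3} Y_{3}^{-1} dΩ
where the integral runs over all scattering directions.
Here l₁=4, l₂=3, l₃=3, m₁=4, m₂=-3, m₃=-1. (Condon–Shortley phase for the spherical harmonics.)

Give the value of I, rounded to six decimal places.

-0.166198

Checks pass: Σm=0; 10 even; l₃=3∈[1,7].
(2·4+1)(2·3+1)(2·3+1) = 441
Δ: 4! 4! 2! / 11! → 1/34650
sum: t=1:−1/72 t=2:+1/16 t=3:−1/72 = 5/144
3j²(4 3 3; 0 0 0) = Δ·Π!·Σ² = 2/77  (sign -1)
sum: t=0:+1/1152 = 1/1152
3j²(4 3 3; 4 -3 -1) = Δ·Π!·Σ² = 1/33  (sign +1)
combine: 4πI² = 441·2/77·1/33 = 42/121
take √, sign -1: I = -0.16619847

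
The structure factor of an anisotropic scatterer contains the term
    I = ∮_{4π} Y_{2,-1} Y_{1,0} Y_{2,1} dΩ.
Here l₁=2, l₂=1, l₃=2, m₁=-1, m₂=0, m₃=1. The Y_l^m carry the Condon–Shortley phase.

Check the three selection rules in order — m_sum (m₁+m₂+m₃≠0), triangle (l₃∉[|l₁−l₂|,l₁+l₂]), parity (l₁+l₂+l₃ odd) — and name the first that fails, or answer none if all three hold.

parity

azimuthal sum: -1 + 0 + 1 = 0  ✓
1 ≤ 2 ≤ 3 (triangle on l)  ✓
L = 2 + 1 + 2 = 5 (odd)  ✗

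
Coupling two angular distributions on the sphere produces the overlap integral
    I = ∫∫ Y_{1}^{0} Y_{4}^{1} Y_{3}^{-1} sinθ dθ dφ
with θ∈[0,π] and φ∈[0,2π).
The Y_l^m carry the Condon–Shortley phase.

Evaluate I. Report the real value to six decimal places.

m-sum 0 ✓  L=8 even ✓  3≤3≤5 ✓
Π(2lᵢ+1) = 3×9×7 = 189
triangle coeff Δ(1,4,3) = 1/252
Σ_t [1,1]: t=1:−1/36 = -1/36
(3j)²=4/63 [(1 4 3; 0 0 0)], sign=+1
Σ_t [1,1]: t=1:−1/48 = -1/48
(3j)²=5/84 [(1 4 3; 0 1 -1)], sign=-1
⇒ 4πI² = 5/7
I = (-1)√(5/7/(4π)) = -0.23841361

-0.238414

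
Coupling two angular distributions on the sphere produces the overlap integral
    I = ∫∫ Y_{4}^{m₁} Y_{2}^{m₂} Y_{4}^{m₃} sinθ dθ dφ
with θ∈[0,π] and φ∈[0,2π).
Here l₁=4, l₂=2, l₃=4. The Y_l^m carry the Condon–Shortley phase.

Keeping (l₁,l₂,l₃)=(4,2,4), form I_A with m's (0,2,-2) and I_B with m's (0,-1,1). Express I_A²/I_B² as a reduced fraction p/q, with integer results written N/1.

18/1

Same 4,2,4: normalisation and zero-m 3j drop out of the ratio.
A: Δ: 2! 6! 2! / 11! → 1/13860; sum: t=2:+1/192 = 1/192; 3j²(4 2 4; 0 2 -2) = Δ·Π!·Σ² = 3/77  (sign +1)
B: Δ: 2! 6! 2! / 11! → 1/13860; sum: t=0:+1/96 t=1:−1/72 = -1/288; 3j²(4 2 4; 0 -1 1) = Δ·Π!·Σ² = 1/462  (sign +1)
I_A²/I_B² = (3/77)/(1/462) = 18/1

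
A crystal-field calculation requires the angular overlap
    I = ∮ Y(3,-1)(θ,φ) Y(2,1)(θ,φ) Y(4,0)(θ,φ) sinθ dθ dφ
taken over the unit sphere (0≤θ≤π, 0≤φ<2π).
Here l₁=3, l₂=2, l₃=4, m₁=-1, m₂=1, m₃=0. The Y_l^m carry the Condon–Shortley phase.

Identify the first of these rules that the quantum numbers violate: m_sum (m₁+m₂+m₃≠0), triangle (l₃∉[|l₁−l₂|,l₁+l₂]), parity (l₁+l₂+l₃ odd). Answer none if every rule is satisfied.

Σmᵢ = 0  ✓
l₃∈[|l₁−l₂|,l₁+l₂]=[1,5], have l₃=4  ✓
Σlᵢ = 9 ⇒ odd  ✗

parity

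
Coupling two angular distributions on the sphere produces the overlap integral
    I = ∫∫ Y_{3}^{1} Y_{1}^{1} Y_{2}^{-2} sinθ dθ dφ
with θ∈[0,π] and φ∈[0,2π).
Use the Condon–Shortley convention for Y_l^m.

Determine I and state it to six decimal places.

-0.082589

m-sum 0 ✓  L=6 even ✓  2≤2≤4 ✓
Π(2lᵢ+1) = 7×3×5 = 105
triangle coeff Δ(3,1,2) = 1/105
Σ_t [1,1]: t=1:−1/4 = -1/4
(3j)²=3/35 [(3 1 2; 0 0 0)], sign=-1
Σ_t [2,2]: t=2:+1/48 = 1/48
(3j)²=1/105 [(3 1 2; 1 1 -2)], sign=+1
⇒ 4πI² = 3/35
I = (-1)√(3/35/(4π)) = -0.08258890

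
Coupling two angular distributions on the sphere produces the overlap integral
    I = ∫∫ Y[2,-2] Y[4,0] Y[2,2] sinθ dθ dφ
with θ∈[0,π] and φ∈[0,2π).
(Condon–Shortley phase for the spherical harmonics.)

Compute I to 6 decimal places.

Rules hold: Σm=0, L=8 even, 2≤2≤6.
N = 5·9·5 = 225
Δ = 4!·0!·4!/9! = 1/630
Racah Σ t=2..2: t=2:+1/16 = 1/16
⇒ 3j(2 4 2; 0 0 0)² = 2/35, sgn +1
Racah Σ t=4..4: t=4:+1/576 = 1/576
⇒ 3j(2 4 2; -2 0 2)² = 1/630, sgn +1
4πI² = N·(3j₀)²·(3jₘ)² = 1/49
I = +1·√(0.0204082/4π) = 0.04029926

0.040299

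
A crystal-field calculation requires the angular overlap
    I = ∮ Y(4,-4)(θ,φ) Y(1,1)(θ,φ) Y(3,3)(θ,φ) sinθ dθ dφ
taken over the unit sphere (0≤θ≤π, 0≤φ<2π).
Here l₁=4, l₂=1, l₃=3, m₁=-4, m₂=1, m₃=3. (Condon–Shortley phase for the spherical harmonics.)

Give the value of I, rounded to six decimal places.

Rules hold: Σm=0, L=8 even, 3≤3≤5.
N = 9·3·7 = 189
Δ = 2!·6!·0!/9! = 1/252
Racah Σ t=1..1: t=1:−1/36 = -1/36
⇒ 3j(4 1 3; 0 0 0)² = 4/63, sgn +1
Racah Σ t=2..2: t=2:+1/1440 = 1/1440
⇒ 3j(4 1 3; -4 1 3)² = 1/9, sgn +1
4πI² = N·(3j₀)²·(3jₘ)² = 4/3
I = +1·√(1.33333/4π) = 0.32573501

0.325735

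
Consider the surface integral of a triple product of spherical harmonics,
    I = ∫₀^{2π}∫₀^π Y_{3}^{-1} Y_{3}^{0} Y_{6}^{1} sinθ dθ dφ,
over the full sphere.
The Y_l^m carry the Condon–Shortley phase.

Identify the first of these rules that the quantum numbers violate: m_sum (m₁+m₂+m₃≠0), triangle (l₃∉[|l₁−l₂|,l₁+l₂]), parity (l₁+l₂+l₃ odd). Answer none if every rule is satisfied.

Σmᵢ = 0  ✓
l₃∈[|l₁−l₂|,l₁+l₂]=[0,6], have l₃=6  ✓
Σlᵢ = 12 ⇒ even  ✓

none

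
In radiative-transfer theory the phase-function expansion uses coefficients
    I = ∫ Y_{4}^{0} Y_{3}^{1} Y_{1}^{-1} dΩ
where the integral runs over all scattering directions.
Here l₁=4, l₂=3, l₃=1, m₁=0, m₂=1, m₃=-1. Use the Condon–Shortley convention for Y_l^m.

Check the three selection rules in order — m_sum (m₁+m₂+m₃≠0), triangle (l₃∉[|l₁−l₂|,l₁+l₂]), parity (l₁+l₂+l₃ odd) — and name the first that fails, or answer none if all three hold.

none

Σmᵢ = 0  ✓
l₃∈[|l₁−l₂|,l₁+l₂]=[1,7], have l₃=1  ✓
Σlᵢ = 8 ⇒ even  ✓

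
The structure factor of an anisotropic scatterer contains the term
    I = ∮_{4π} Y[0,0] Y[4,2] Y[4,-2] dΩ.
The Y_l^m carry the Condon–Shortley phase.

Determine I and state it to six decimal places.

m-sum 0 ✓  L=8 even ✓  4≤4≤4 ✓
Π(2lᵢ+1) = 1×9×9 = 81
triangle coeff Δ(0,4,4) = 1/9
Σ_t [0,0]: t=0:+1/576 = 1/576
(3j)²=1/9 [(0 4 4; 0 0 0)], sign=+1
Σ_t [0,0]: t=0:+1/1440 = 1/1440
(3j)²=1/9 [(0 4 4; 0 2 -2)], sign=+1
⇒ 4πI² = 1/1
I = (+1)√(1/1/(4π)) = 0.28209479

0.282095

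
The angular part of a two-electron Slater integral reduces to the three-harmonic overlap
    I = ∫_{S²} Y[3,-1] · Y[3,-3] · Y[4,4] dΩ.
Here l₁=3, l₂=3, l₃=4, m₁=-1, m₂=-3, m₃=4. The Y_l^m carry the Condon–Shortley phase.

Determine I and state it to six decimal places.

m-sum 0 ✓  L=10 even ✓  0≤4≤6 ✓
Π(2lᵢ+1) = 7×7×9 = 441
triangle coeff Δ(3,3,4) = 1/34650
Σ_t [0,2]: t=0:+1/72 t=1:−1/16 t=2:+1/72 = -5/144
(3j)²=2/77 [(3 3 4; 0 0 0)], sign=-1
Σ_t [0,0]: t=0:+1/1152 = 1/1152
(3j)²=1/33 [(3 3 4; -1 -3 4)], sign=+1
⇒ 4πI² = 42/121
I = (-1)√(42/121/(4π)) = -0.16619847

-0.166198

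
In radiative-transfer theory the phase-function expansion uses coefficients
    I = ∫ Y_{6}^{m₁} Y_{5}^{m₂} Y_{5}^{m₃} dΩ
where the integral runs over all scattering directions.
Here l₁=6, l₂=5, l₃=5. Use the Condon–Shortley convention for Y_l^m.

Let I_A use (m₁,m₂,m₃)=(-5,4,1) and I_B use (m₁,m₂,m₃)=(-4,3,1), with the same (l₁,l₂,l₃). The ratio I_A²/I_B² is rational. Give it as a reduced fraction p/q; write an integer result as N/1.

891/169

l's match ⇒ only the (l;m) 3-j factors differ between A and B.
A: triangle coeff Δ(6,5,5) = 1/28588560; Σ_t [5,6]: t=5:−1/2073600 t=6:+1/518400 = 1/691200; (3j)²=81/4420 [(6 5 5; -5 4 1)], sign=+1
B: triangle coeff Δ(6,5,5) = 1/28588560; Σ_t [4,6]: t=4:+1/829440 t=5:−1/86400 t=6:+1/138240 = -13/4147200; (3j)²=13/3740 [(6 5 5; -4 3 1)], sign=-1
I_A²/I_B² = (81/4420)/(13/3740) = 891/169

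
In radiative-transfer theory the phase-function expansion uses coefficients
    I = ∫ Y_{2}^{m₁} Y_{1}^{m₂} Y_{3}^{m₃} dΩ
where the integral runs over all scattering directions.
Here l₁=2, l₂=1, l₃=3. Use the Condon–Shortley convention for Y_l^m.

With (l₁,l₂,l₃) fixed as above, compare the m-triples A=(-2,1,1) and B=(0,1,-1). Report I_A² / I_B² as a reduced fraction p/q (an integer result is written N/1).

1/6

Same 2,1,3: normalisation and zero-m 3j drop out of the ratio.
A: Δ: 0! 4! 2! / 7! → 1/105; sum: t=0:+1/48 = 1/48; 3j²(2 1 3; -2 1 1) = Δ·Π!·Σ² = 1/105  (sign +1)
B: Δ: 0! 4! 2! / 7! → 1/105; sum: t=0:+1/8 = 1/8; 3j²(2 1 3; 0 1 -1) = Δ·Π!·Σ² = 2/35  (sign +1)
I_A²/I_B² = (1/105)/(2/35) = 1/6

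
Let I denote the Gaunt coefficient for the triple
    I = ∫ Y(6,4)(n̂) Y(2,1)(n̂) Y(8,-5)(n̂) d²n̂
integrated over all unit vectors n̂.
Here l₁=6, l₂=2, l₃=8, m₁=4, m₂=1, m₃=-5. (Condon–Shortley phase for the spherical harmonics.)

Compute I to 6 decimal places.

-0.248575

Rules hold: Σm=0, L=16 even, 4≤8≤8.
N = 13·5·17 = 1105
Δ = 0!·12!·4!/17! = 1/30940
Racah Σ t=0..0: t=0:+1/2073600 = 1/2073600
⇒ 3j(6 2 8; 0 0 0)² = 28/1105, sgn +1
Racah Σ t=0..0: t=0:+1/43545600 = 1/43545600
⇒ 3j(6 2 8; 4 1 -5)² = 33/1190, sgn -1
4πI² = N·(3j₀)²·(3jₘ)² = 66/85
I = -1·√(0.776471/4π) = -0.24857507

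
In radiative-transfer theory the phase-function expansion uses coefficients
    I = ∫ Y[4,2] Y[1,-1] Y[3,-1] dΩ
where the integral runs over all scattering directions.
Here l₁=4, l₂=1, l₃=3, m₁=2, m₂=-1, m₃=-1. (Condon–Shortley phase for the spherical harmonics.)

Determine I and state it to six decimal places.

m-sum 0 ✓  L=8 even ✓  3≤3≤5 ✓
Π(2lᵢ+1) = 9×3×7 = 189
triangle coeff Δ(4,1,3) = 1/252
Σ_t [1,1]: t=1:−1/36 = -1/36
(3j)²=4/63 [(4 1 3; 0 0 0)], sign=+1
Σ_t [0,0]: t=0:+1/96 = 1/96
(3j)²=5/84 [(4 1 3; 2 -1 -1)], sign=+1
⇒ 4πI² = 5/7
I = (+1)√(5/7/(4π)) = 0.23841361

0.238414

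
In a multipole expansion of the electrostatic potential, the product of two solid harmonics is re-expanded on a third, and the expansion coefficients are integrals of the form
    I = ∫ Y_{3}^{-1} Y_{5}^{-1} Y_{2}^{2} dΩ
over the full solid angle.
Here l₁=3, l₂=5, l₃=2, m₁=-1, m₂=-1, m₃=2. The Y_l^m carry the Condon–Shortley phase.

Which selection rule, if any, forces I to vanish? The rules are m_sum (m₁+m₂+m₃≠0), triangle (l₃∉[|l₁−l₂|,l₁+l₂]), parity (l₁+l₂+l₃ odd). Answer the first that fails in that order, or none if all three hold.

Σmᵢ = 0  ✓
l₃∈[|l₁−l₂|,l₁+l₂]=[2,8], have l₃=2  ✓
Σlᵢ = 10 ⇒ even  ✓

none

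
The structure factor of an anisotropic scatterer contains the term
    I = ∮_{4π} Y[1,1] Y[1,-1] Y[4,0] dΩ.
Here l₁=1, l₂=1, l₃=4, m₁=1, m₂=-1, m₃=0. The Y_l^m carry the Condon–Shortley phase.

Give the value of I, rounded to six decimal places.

l₃=4 ∉ [0,2] — triangle fails ⇒ I = 0

0.000000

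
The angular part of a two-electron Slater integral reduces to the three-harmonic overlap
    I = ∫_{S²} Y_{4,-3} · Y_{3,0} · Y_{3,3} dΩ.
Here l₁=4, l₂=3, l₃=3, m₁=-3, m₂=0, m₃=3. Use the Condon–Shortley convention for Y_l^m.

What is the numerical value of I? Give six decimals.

0.203551

m-sum 0 ✓  L=10 even ✓  1≤3≤7 ✓
Π(2lᵢ+1) = 9×7×7 = 441
triangle coeff Δ(4,3,3) = 1/34650
Σ_t [1,3]: t=1:−1/72 t=2:+1/16 t=3:−1/72 = 5/144
(3j)²=2/77 [(4 3 3; 0 0 0)], sign=-1
Σ_t [3,3]: t=3:−1/288 = -1/288
(3j)²=1/22 [(4 3 3; -3 0 3)], sign=-1
⇒ 4πI² = 63/121
I = (+1)√(63/121/(4π)) = 0.20355073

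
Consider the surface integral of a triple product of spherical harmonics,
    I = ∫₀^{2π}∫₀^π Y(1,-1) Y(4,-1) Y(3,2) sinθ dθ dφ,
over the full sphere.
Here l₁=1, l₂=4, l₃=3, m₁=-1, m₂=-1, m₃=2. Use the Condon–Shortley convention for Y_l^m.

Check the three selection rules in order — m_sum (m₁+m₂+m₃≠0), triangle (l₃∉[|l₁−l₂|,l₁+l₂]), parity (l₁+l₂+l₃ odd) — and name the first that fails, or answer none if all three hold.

none

Σmᵢ = 0  ✓
l₃∈[|l₁−l₂|,l₁+l₂]=[3,5], have l₃=3  ✓
Σlᵢ = 8 ⇒ even  ✓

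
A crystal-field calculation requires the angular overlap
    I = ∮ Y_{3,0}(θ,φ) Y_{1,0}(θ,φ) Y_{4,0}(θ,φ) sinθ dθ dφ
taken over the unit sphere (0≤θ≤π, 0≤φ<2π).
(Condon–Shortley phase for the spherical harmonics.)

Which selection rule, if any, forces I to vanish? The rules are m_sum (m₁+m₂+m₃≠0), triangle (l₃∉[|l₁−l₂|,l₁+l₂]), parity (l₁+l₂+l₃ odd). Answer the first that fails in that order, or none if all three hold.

Σmᵢ = 0  ✓
l₃∈[|l₁−l₂|,l₁+l₂]=[2,4], have l₃=4  ✓
Σlᵢ = 8 ⇒ even  ✓

none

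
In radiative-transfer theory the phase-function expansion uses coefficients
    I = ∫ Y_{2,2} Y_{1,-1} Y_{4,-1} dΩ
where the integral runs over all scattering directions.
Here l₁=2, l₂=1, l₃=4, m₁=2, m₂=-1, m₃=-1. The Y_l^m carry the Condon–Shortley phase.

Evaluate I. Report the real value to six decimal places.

|2−1|≤4≤2+1 violated ⇒ I = 0

0.000000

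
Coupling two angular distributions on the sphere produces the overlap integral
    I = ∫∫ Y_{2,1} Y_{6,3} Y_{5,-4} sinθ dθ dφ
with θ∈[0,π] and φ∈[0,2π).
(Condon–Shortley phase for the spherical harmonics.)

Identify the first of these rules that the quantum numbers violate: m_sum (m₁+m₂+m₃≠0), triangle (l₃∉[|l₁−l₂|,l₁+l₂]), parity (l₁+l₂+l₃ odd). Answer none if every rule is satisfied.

parity

azimuthal sum: 1 + 3 − 4 = 0  ✓
4 ≤ 5 ≤ 8 (triangle on l)  ✓
L = 2 + 6 + 5 = 13 (odd)  ✗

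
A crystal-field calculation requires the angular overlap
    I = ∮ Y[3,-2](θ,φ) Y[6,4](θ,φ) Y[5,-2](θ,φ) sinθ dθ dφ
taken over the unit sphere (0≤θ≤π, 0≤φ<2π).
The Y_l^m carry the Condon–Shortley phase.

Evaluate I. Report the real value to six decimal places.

m-sum 0 ✓  L=14 even ✓  3≤5≤9 ✓
Π(2lᵢ+1) = 7×13×11 = 1001
triangle coeff Δ(3,6,5) = 1/675675
Σ_t [1,3]: t=1:−1/8640 t=2:+1/2304 t=3:−1/8640 = 7/34560
(3j)²=7/429 [(3 6 5; 0 0 0)], sign=-1
Σ_t [3,4]: t=3:−1/60480 t=4:+1/34560 = 1/80640
(3j)²=6/1001 [(3 6 5; -2 4 -2)], sign=-1
⇒ 4πI² = 14/143
I = (+1)√(14/143/(4π)) = 0.08826552

0.088266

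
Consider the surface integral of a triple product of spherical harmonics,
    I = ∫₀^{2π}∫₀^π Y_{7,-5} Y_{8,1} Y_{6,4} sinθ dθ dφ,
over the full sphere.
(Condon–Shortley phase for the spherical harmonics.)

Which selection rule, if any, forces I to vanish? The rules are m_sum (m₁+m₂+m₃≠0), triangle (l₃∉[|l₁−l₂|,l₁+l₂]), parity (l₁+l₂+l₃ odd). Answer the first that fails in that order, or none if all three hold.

m₁+m₂+m₃ = -5 + 1 + 4 = 0  ✓
triangle: |7−8|=1 ≤ l₃=6 ≤ 7+8=15  ✓
parity: l₁+l₂+l₃ = 21 is odd  ✗

parity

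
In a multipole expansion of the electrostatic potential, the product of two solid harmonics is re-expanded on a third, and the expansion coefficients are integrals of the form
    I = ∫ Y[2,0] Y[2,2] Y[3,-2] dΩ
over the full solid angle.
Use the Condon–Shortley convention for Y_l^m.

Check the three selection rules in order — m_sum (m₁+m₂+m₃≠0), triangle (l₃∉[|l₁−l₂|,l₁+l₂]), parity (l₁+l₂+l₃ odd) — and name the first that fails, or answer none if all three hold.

parity

azimuthal sum: 0 + 2 − 2 = 0  ✓
0 ≤ 3 ≤ 4 (triangle on l)  ✓
L = 2 + 2 + 3 = 7 (odd)  ✗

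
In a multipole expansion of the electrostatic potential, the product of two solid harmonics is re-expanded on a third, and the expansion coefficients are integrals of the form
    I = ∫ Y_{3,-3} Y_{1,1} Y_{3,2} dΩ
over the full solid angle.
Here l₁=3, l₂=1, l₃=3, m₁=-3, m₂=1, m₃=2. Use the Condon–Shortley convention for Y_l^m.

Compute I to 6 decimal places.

0.000000

l₁+l₂+l₃=7 is odd: 3j(l;000)=0 ⇒ I=0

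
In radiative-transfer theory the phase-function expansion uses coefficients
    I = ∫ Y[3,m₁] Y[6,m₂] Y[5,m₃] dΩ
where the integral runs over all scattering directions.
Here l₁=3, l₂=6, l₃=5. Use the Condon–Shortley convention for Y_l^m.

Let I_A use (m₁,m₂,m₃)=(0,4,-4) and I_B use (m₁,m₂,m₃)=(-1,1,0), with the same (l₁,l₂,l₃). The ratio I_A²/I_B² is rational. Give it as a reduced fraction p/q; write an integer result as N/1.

45/14

Shared (l₁,l₂,l₃)=(3,6,5): N and (l;000)² cancel in I_A²/I_B².
A: Δ = 4!·2!·8!/15! = 1/675675; Racah Σ t=2..3: t=2:+1/161280 t=3:−1/60480 = -1/96768; ⇒ 3j(3 6 5; 0 4 -4)² = 15/1001, sgn +1
B: Δ = 4!·2!·8!/15! = 1/675675; Racah Σ t=2..4: t=2:+1/5760 t=3:−1/3456 t=4:+1/34560 = -1/11520; ⇒ 3j(3 6 5; -1 1 0)² = 2/429, sgn +1
I_A²/I_B² = (15/1001)/(2/429) = 45/14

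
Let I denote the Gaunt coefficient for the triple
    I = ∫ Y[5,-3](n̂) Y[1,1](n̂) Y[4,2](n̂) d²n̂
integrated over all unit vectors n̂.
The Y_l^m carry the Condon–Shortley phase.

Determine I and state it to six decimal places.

m-sum 0 ✓  L=10 even ✓  4≤4≤6 ✓
Π(2lᵢ+1) = 11×3×9 = 297
triangle coeff Δ(5,1,4) = 1/495
Σ_t [1,1]: t=1:−1/576 = -1/576
(3j)²=5/99 [(5 1 4; 0 0 0)], sign=-1
Σ_t [2,2]: t=2:+1/2880 = 1/2880
(3j)²=28/495 [(5 1 4; -3 1 2)], sign=+1
⇒ 4πI² = 28/33
I = (-1)√(28/33/(4π)) = -0.25984664

-0.259847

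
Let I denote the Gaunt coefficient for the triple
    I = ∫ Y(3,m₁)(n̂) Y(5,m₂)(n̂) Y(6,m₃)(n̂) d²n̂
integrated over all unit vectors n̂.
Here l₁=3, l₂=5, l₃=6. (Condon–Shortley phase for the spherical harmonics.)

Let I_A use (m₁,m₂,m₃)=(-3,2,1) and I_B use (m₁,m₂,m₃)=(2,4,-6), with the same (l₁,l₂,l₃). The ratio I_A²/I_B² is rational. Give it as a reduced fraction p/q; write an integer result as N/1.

49/99

Shared (l₁,l₂,l₃)=(3,5,6): N and (l;000)² cancel in I_A²/I_B².
A: Δ = 2!·4!·8!/15! = 1/675675; Racah Σ t=2..2: t=2:+1/34560 = 1/34560; ⇒ 3j(3 5 6; -3 2 1)² = 7/429, sgn -1
B: Δ = 2!·4!·8!/15! = 1/675675; Racah Σ t=1..1: t=1:−1/967680 = -1/967680; ⇒ 3j(3 5 6; 2 4 -6)² = 3/91, sgn -1
I_A²/I_B² = (7/429)/(3/91) = 49/99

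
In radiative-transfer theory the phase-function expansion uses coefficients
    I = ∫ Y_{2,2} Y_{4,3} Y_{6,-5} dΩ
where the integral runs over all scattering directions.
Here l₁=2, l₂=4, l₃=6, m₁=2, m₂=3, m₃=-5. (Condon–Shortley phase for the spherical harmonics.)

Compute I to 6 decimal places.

m-sum 0 ✓  L=12 even ✓  2≤6≤6 ✓
Π(2lᵢ+1) = 5×9×13 = 585
triangle coeff Δ(2,4,6) = 1/6435
Σ_t [0,0]: t=0:+1/2304 = 1/2304
(3j)²=5/143 [(2 4 6; 0 0 0)], sign=+1
Σ_t [0,0]: t=0:+1/120960 = 1/120960
(3j)²=2/39 [(2 4 6; 2 3 -5)], sign=-1
⇒ 4πI² = 150/143
I = (-1)√(150/143/(4π)) = -0.28891672

-0.288917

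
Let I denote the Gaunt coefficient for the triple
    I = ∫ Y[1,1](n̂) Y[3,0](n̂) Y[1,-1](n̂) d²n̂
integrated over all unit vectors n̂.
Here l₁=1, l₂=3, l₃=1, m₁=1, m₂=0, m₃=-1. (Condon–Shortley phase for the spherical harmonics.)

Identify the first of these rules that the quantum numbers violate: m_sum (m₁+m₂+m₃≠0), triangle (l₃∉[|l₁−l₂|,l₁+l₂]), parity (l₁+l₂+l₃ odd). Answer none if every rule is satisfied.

triangle

Σmᵢ = 0  ✓
l₃∈[|l₁−l₂|,l₁+l₂]=[2,4], have l₃=1  ✗
Σlᵢ = 5 ⇒ odd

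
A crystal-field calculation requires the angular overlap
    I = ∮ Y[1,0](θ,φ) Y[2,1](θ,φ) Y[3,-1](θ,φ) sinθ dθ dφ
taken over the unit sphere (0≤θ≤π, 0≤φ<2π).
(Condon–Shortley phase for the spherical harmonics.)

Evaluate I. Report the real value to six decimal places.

-0.233597

m-sum 0 ✓  L=6 even ✓  1≤3≤3 ✓
Π(2lᵢ+1) = 3×5×7 = 105
triangle coeff Δ(1,2,3) = 1/105
Σ_t [0,0]: t=0:+1/4 = 1/4
(3j)²=3/35 [(1 2 3; 0 0 0)], sign=-1
Σ_t [0,0]: t=0:+1/6 = 1/6
(3j)²=8/105 [(1 2 3; 0 1 -1)], sign=+1
⇒ 4πI² = 24/35
I = (-1)√(24/35/(4π)) = -0.23359668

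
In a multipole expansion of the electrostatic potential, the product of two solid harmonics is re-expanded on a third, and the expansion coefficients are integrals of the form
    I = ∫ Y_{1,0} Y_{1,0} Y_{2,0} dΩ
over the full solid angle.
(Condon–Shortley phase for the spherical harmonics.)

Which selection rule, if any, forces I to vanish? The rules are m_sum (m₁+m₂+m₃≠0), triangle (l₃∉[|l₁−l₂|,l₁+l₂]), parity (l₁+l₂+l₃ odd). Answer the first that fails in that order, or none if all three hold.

none

azimuthal sum: 0 + 0 + 0 = 0  ✓
0 ≤ 2 ≤ 2 (triangle on l)  ✓
L = 1 + 1 + 2 = 4 (even)  ✓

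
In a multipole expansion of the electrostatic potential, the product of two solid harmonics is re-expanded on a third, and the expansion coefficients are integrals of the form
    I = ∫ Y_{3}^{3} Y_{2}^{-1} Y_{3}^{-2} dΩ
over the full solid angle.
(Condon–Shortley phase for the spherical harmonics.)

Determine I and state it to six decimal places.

Rules hold: Σm=0, L=8 even, 1≤3≤5.
N = 7·5·7 = 245
Δ = 2!·4!·2!/9! = 1/3780
Racah Σ t=0..2: t=0:+1/24 t=1:−1/4 t=2:+1/24 = -1/6
⇒ 3j(3 2 3; 0 0 0)² = 4/105, sgn +1
Racah Σ t=0..0: t=0:+1/48 = 1/48
⇒ 3j(3 2 3; 3 -1 -2)² = 5/84, sgn -1
4πI² = N·(3j₀)²·(3jₘ)² = 5/9
I = -1·√(0.555556/4π) = -0.21026104

-0.210261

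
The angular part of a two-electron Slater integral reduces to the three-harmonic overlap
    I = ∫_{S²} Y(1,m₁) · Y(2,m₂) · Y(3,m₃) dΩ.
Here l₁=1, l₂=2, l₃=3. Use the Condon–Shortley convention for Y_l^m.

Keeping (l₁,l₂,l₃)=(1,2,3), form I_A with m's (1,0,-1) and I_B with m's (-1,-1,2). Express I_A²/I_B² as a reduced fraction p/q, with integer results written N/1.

Same 1,2,3: normalisation and zero-m 3j drop out of the ratio.
A: Δ: 0! 2! 4! / 7! → 1/105; sum: t=0:+1/8 = 1/8; 3j²(1 2 3; 1 0 -1) = Δ·Π!·Σ² = 2/35  (sign +1)
B: Δ: 0! 2! 4! / 7! → 1/105; sum: t=0:+1/12 = 1/12; 3j²(1 2 3; -1 -1 2) = Δ·Π!·Σ² = 2/21  (sign -1)
I_A²/I_B² = (2/35)/(2/21) = 3/5

3/5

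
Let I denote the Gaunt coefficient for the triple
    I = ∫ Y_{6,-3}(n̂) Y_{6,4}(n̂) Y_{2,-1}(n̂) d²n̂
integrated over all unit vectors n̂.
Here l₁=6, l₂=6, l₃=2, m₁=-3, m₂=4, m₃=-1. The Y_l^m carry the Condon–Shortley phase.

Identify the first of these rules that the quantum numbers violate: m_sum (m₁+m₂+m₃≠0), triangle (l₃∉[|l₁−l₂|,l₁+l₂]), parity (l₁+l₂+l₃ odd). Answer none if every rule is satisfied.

azimuthal sum: -3 + 4 − 1 = 0  ✓
0 ≤ 2 ≤ 12 (triangle on l)  ✓
L = 6 + 6 + 2 = 14 (even)  ✓

none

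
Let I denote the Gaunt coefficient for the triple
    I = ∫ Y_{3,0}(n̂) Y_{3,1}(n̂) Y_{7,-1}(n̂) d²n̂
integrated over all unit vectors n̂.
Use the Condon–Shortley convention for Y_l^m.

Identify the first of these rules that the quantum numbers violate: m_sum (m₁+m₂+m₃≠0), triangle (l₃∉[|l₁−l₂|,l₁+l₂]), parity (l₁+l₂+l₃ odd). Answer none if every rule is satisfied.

azimuthal sum: 0 + 1 − 1 = 0  ✓
0 ≤ 7 ≤ 6 (triangle on l)  ✗
L = 3 + 3 + 7 = 13 (odd)

triangle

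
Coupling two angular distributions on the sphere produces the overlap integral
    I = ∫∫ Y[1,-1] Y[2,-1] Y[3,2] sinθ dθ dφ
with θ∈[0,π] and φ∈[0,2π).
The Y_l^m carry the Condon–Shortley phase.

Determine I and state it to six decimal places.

Rules hold: Σm=0, L=6 even, 1≤3≤3.
N = 3·5·7 = 105
Δ = 0!·2!·4!/7! = 1/105
Racah Σ t=0..0: t=0:+1/4 = 1/4
⇒ 3j(1 2 3; 0 0 0)² = 3/35, sgn -1
Racah Σ t=0..0: t=0:+1/12 = 1/12
⇒ 3j(1 2 3; -1 -1 2)² = 2/21, sgn -1
4πI² = N·(3j₀)²·(3jₘ)² = 6/7
I = +1·√(0.857143/4π) = 0.26116903

0.261169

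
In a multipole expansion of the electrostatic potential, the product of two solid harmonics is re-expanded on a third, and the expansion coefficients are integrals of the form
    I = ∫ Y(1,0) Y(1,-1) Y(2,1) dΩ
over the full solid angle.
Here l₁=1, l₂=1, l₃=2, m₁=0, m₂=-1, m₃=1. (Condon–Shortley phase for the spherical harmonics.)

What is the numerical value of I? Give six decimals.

m-sum 0 ✓  L=4 even ✓  0≤2≤2 ✓
Π(2lᵢ+1) = 3×3×5 = 45
triangle coeff Δ(1,1,2) = 1/30
Σ_t [0,0]: t=0:+1/1 = 1/1
(3j)²=2/15 [(1 1 2; 0 0 0)], sign=+1
Σ_t [0,0]: t=0:+1/2 = 1/2
(3j)²=1/10 [(1 1 2; 0 -1 1)], sign=-1
⇒ 4πI² = 3/5
I = (-1)√(3/5/(4π)) = -0.21850969

-0.218510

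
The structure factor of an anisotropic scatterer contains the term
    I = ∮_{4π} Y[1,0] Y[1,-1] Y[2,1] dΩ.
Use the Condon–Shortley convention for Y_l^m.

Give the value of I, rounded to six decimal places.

m-sum 0 ✓  L=4 even ✓  0≤2≤2 ✓
Π(2lᵢ+1) = 3×3×5 = 45
triangle coeff Δ(1,1,2) = 1/30
Σ_t [0,0]: t=0:+1/1 = 1/1
(3j)²=2/15 [(1 1 2; 0 0 0)], sign=+1
Σ_t [0,0]: t=0:+1/2 = 1/2
(3j)²=1/10 [(1 1 2; 0 -1 1)], sign=-1
⇒ 4πI² = 3/5
I = (-1)√(3/5/(4π)) = -0.21850969

-0.218510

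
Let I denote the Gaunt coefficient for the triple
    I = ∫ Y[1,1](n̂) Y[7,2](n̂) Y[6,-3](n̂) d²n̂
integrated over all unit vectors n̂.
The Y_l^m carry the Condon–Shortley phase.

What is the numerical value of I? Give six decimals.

0.110647

m-sum 0 ✓  L=14 even ✓  6≤6≤8 ✓
Π(2lᵢ+1) = 3×15×13 = 585
triangle coeff Δ(1,7,6) = 1/1365
Σ_t [1,1]: t=1:−1/518400 = -1/518400
(3j)²=7/195 [(1 7 6; 0 0 0)], sign=-1
Σ_t [0,0]: t=0:+1/4354560 = 1/4354560
(3j)²=2/273 [(1 7 6; 1 2 -3)], sign=-1
⇒ 4πI² = 2/13
I = (+1)√(2/13/(4π)) = 0.11064668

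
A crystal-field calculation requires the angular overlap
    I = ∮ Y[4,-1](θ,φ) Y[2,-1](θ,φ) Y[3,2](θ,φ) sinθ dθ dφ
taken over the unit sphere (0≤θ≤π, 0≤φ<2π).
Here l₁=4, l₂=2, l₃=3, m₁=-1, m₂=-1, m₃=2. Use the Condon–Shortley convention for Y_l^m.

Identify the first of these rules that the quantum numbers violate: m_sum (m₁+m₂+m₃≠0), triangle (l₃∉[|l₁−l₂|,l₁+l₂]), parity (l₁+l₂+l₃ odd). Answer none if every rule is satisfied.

parity

azimuthal sum: -1 − 1 + 2 = 0  ✓
2 ≤ 3 ≤ 6 (triangle on l)  ✓
L = 4 + 2 + 3 = 9 (odd)  ✗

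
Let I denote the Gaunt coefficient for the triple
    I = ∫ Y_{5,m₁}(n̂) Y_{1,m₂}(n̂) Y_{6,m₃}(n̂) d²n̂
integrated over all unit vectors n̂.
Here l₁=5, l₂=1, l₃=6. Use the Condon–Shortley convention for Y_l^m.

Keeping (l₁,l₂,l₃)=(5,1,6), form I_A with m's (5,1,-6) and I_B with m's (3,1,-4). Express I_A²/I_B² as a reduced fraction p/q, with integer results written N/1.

22/15

Same 5,1,6: normalisation and zero-m 3j drop out of the ratio.
A: Δ: 0! 10! 2! / 13! → 1/858; sum: t=0:+1/7257600 = 1/7257600; 3j²(5 1 6; 5 1 -6) = Δ·Π!·Σ² = 1/13  (sign +1)
B: Δ: 0! 10! 2! / 13! → 1/858; sum: t=0:+1/161280 = 1/161280; 3j²(5 1 6; 3 1 -4) = Δ·Π!·Σ² = 15/286  (sign +1)
I_A²/I_B² = (1/13)/(15/286) = 22/15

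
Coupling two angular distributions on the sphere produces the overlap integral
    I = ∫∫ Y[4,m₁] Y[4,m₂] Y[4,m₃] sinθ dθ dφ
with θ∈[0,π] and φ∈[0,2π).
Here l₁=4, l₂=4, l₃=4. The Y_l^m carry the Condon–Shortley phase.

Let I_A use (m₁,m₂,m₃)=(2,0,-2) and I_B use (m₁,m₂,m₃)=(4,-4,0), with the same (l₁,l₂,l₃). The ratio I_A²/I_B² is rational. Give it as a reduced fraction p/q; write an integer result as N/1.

121/196

Same 4,4,4: normalisation and zero-m 3j drop out of the ratio.
A: Δ: 4! 4! 4! / 13! → 1/450450; sum: t=0:+1/2304 t=1:−1/216 t=2:+1/384 = -11/6912; 3j²(4 4 4; 2 0 -2) = Δ·Π!·Σ² = 11/1638  (sign -1)
B: Δ: 4! 4! 4! / 13! → 1/450450; sum: t=0:+1/13824 = 1/13824; 3j²(4 4 4; 4 -4 0) = Δ·Π!·Σ² = 14/1287  (sign +1)
I_A²/I_B² = (11/1638)/(14/1287) = 121/196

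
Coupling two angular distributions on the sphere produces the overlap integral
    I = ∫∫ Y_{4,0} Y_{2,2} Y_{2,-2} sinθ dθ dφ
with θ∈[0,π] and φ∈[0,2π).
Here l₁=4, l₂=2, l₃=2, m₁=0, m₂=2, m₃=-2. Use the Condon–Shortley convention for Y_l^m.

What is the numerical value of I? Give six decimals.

Rules hold: Σm=0, L=8 even, 2≤2≤6.
N = 9·5·5 = 225
Δ = 4!·4!·0!/9! = 1/630
Racah Σ t=2..2: t=2:+1/16 = 1/16
⇒ 3j(4 2 2; 0 0 0)² = 2/35, sgn +1
Racah Σ t=4..4: t=4:+1/576 = 1/576
⇒ 3j(4 2 2; 0 2 -2)² = 1/630, sgn +1
4πI² = N·(3j₀)²·(3jₘ)² = 1/49
I = +1·√(0.0204082/4π) = 0.04029926

0.040299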